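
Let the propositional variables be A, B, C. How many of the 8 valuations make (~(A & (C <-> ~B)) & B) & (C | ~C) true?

Initial set: {T ((~(A & (C <-> ~B)) & B) & (C | ~C))}.
T ((~(A & (C <-> ~B)) & B) & (C | ~C)): α-rule — add T (~(A & (C <-> ~B)) & B), T (C | ~C).
T (~(A & (C <-> ~B)) & B): α-rule — add T ~(A & (C <-> ~B)), T B.
T (C | ~C): β-rule — branch into T C  //  T ~C.
  branch 1 (add T C):
    T ~(A & (C <-> ~B)): β-rule — branch into F A  //  F (C <-> ~B).
      branch 1.1 (add F A):
        ○ open, literals {A=F, B=T, C=T}.
      branch 1.2 (add F (C <-> ~B)):
        F (C <-> ~B): β-rule — branch into T C, F ~B  //  F C, T ~B.
          branch 1.2.1 (add T C, F ~B):
            ○ open, literals {B=T, C=T}.
          branch 1.2.2 (add F C, T ~B):
            × closes — contains both C and ~C.
  branch 2 (add T ~C):
    T ~(A & (C <-> ~B)): β-rule — branch into F A  //  F (C <-> ~B).
      branch 2.1 (add F A):
        ○ open, literals {A=F, B=T, C=F}.
      branch 2.2 (add F (C <-> ~B)):
        F (C <-> ~B): β-rule — branch into T C, F ~B  //  F C, T ~B.
          branch 2.2.1 (add T C, F ~B):
            × closes — contains both C and ~C.
          branch 2.2.2 (add F C, T ~B):
            × closes — contains both B and ~B.
3 branches closed, 3 open.
Each open branch fixes some atoms; the unmentioned ones are free. Counting distinct full assignments: branch {A=F, B=T, C=T} (none free) contributes 1 new; branch {B=T, C=T} (A) contributes 1 new; branch {A=F, B=T, C=F} (none free) contributes 1 new. Total: 3.

3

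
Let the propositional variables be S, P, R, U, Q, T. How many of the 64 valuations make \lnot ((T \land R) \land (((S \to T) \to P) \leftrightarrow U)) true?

56

Initial set: {T \lnot ((T \land R) \land (((S \to T) \to P) \leftrightarrow U))}.
T \lnot ((T \land R) \land (((S \to T) \to P) \leftrightarrow U)): β-rule — branch into F (T \land R)  //  F (((S \to T) \to P) \leftrightarrow U).
  branch 1 (add F (T \land R)):
    F (T \land R): β-rule — branch into F T  //  F R.
      branch 1.1 (add F T):
        ○ open, literals {T=0}.
      branch 1.2 (add F R):
        ○ open, literals {R=0}.
  branch 2 (add F (((S \to T) \to P) \leftrightarrow U)):
    F (((S \to T) \to P) \leftrightarrow U): β-rule — branch into T ((S \to T) \to P), F U  //  F ((S \to T) \to P), T U.
      branch 2.1 (add T ((S \to T) \to P), F U):
        T ((S \to T) \to P): β-rule — branch into F (S \to T)  //  T P.
          branch 2.1.1 (add F (S \to T)):
            F (S \to T): α-rule — add T S, F T.
            ○ open, literals {S=1, T=0, U=0}.
          branch 2.1.2 (add T P):
            ○ open, literals {P=1, U=0}.
      branch 2.2 (add F ((S \to T) \to P), T U):
        F ((S \to T) \to P): α-rule — add T (S \to T), F P.
        T (S \to T): β-rule — branch into F S  //  T T.
          branch 2.2.1 (add F S):
            ○ open, literals {P=0, S=0, U=1}.
          branch 2.2.2 (add T T):
            ○ open, literals {P=0, T=1, U=1}.
0 branches closed, 6 open.
Each open branch fixes some atoms; the unmentioned ones are free. Counting distinct full assignments: branch {T=0} (S, P, R, U, Q) contributes 32 new; branch {R=0} (S, P, U, Q, T) contributes 16 new; branch {S=1, T=0, U=0} (P, R, Q) contributes 0 new; branch {P=1, U=0} (S, R, Q, T) contributes 4 new; branch {P=0, S=0, U=1} (R, Q, T) contributes 2 new; branch {P=0, T=1, U=1} (S, R, Q) contributes 2 new. Total: 56.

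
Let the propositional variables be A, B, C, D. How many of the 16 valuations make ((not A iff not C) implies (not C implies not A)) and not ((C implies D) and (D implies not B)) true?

Initial set: {(((not A iff not C) implies (not C implies not A)) and not ((C implies D) and (D implies not B)))}.
(((not A iff not C) implies (not C implies not A)) and not ((C implies D) and (D implies not B))): α-rule — add ((not A iff not C) implies (not C implies not A)), not ((C implies D) and (D implies not B)).
((not A iff not C) implies (not C implies not A)): β-rule — branch into not (not A iff not C)  //  (not C implies not A).
  branch 1 (add not (not A iff not C)):
    not ((C implies D) and (D implies not B)): β-rule — branch into not (C implies D)  //  not (D implies not B).
      branch 1.1 (add not (C implies D)):
        not (C implies D): α-rule — add C, not D.
        not (not A iff not C): β-rule — branch into not A, not not C  //  not not A, not C.
          branch 1.1.1 (add not A, not not C):
            ○ open, literals {A=false, C=true, D=false}.
          branch 1.1.2 (add not not A, not C):
            × closes — contains both C and not C.
      branch 1.2 (add not (D implies not B)):
        not (D implies not B): α-rule — add D, not not B.
        not (not A iff not C): β-rule — branch into not A, not not C  //  not not A, not C.
          branch 1.2.1 (add not A, not not C):
            ○ open, literals {A=false, B=true, C=true, D=true}.
          branch 1.2.2 (add not not A, not C):
            ○ open, literals {A=true, B=true, C=false, D=true}.
  branch 2 (add (not C implies not A)):
    not ((C implies D) and (D implies not B)): β-rule — branch into not (C implies D)  //  not (D implies not B).
      branch 2.1 (add not (C implies D)):
        not (C implies D): α-rule — add C, not D.
        (not C implies not A): β-rule — branch into not not C  //  not A.
          branch 2.1.1 (add not not C):
            ○ open, literals {C=true, D=false}.
          branch 2.1.2 (add not A):
            ○ open, literals {A=false, C=true, D=false}.
      branch 2.2 (add not (D implies not B)):
        not (D implies not B): α-rule — add D, not not B.
        (not C implies not A): β-rule — branch into not not C  //  not A.
          branch 2.2.1 (add not not C):
            ○ open, literals {B=true, C=true, D=true}.
          branch 2.2.2 (add not A):
            ○ open, literals {A=false, B=true, D=true}.
1 branch closed, 7 open.
Each open branch fixes some atoms; the unmentioned ones are free. Counting distinct full assignments: branch {A=false, C=true, D=false} (B) contributes 2 new; branch {A=false, B=true, C=true, D=true} (none free) contributes 1 new; branch {A=true, B=true, C=false, D=true} (none free) contributes 1 new; branch {C=true, D=false} (A, B) contributes 2 new; branch {A=false, C=true, D=false} (B) contributes 0 new; branch {B=true, C=true, D=true} (A) contributes 1 new; branch {A=false, B=true, D=true} (C) contributes 1 new. Total: 8.

8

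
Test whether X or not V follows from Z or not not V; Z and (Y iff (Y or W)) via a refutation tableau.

No

Initial set: {(Z or not not V); (Z and (Y iff (Y or W))); not (X or not V)}.
(Z and (Y iff (Y or W))): α-rule — add Z, (Y iff (Y or W)).
not (X or not V): α-rule — add not X, not not V.
(Z or not not V): β-rule — branch into Z  //  not not V.
  branch 1 (add Z):
    (Y iff (Y or W)): β-rule — branch into Y, (Y or W)  //  not Y, not (Y or W).
      branch 1.1 (add Y, (Y or W)):
        (Y or W): β-rule — branch into Y  //  W.
          branch 1.1.1 (add Y):
            ○ open, literals {V=T, X=F, Y=T, Z=T}.
          branch 1.1.2 (add W):
            ○ open, literals {V=T, W=T, X=F, Y=T, Z=T}.
      branch 1.2 (add not Y, not (Y or W)):
        not (Y or W): α-rule — add not Y, not W.
        ○ open, literals {V=T, W=F, X=F, Y=F, Z=T}.
  branch 2 (add not not V):
    not not V: drop double negation, giving V.
    (Y iff (Y or W)): β-rule — branch into Y, (Y or W)  //  not Y, not (Y or W).
      branch 2.1 (add Y, (Y or W)):
        (Y or W): β-rule — branch into Y  //  W.
          branch 2.1.1 (add Y):
            ○ open, literals {V=T, X=F, Y=T, Z=T}.
          branch 2.1.2 (add W):
            ○ open, literals {V=T, W=T, X=F, Y=T, Z=T}.
      branch 2.2 (add not Y, not (Y or W)):
        not (Y or W): α-rule — add not Y, not W.
        ○ open, literals {V=T, W=F, X=F, Y=F, Z=T}.
0 branches closed, 6 open.
An open branch gives a countermodel: V=T, X=F, Y=T, Z=T (unmentioned atoms arbitrary); the premises hold there but the conclusion fails.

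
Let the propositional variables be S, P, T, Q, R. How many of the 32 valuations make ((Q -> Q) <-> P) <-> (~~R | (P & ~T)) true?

20

Initial set: {(((Q -> Q) <-> P) <-> (~~R | (P & ~T)))}.
(((Q -> Q) <-> P) <-> (~~R | (P & ~T))): β-rule — branch into ((Q -> Q) <-> P), (~~R | (P & ~T))  //  ~((Q -> Q) <-> P), ~(~~R | (P & ~T)).
  branch 1 (add ((Q -> Q) <-> P), (~~R | (P & ~T))):
    ((Q -> Q) <-> P): β-rule — branch into (Q -> Q), P  //  ~(Q -> Q), ~P.
      branch 1.1 (add (Q -> Q), P):
        (~~R | (P & ~T)): β-rule — branch into ~~R  //  (P & ~T).
          branch 1.1.1 (add ~~R):
            ~~R: drop double negation, giving R.
            (Q -> Q): β-rule — branch into ~Q  //  Q.
              branch 1.1.1.1 (add ~Q):
                ○ open, literals {P=true, Q=false, R=true}.
              branch 1.1.1.2 (add Q):
                ○ open, literals {P=true, Q=true, R=true}.
          branch 1.1.2 (add (P & ~T)):
            (P & ~T): α-rule — add P, ~T.
            (Q -> Q): β-rule — branch into ~Q  //  Q.
              branch 1.1.2.1 (add ~Q):
                ○ open, literals {P=true, Q=false, T=false}.
              branch 1.1.2.2 (add Q):
                ○ open, literals {P=true, Q=true, T=false}.
      branch 1.2 (add ~(Q -> Q), ~P):
        ~(Q -> Q): α-rule — add Q, ~Q.
        × closes — contains both Q and ~Q.
  branch 2 (add ~((Q -> Q) <-> P), ~(~~R | (P & ~T))):
    ~(~~R | (P & ~T)): α-rule — add ~~~R, ~(P & ~T).
    ~~~R: drop double negation, giving ~R.
    ~((Q -> Q) <-> P): β-rule — branch into (Q -> Q), ~P  //  ~(Q -> Q), P.
      branch 2.1 (add (Q -> Q), ~P):
        ~(P & ~T): β-rule — branch into ~P  //  ~~T.
          branch 2.1.1 (add ~P):
            (Q -> Q): β-rule — branch into ~Q  //  Q.
              branch 2.1.1.1 (add ~Q):
                ○ open, literals {P=false, Q=false, R=false}.
              branch 2.1.1.2 (add Q):
                ○ open, literals {P=false, Q=true, R=false}.
          branch 2.1.2 (add ~~T):
            (Q -> Q): β-rule — branch into ~Q  //  Q.
              branch 2.1.2.1 (add ~Q):
                ○ open, literals {P=false, Q=false, R=false, T=true}.
              branch 2.1.2.2 (add Q):
                ○ open, literals {P=false, Q=true, R=false, T=true}.
      branch 2.2 (add ~(Q -> Q), P):
        ~(Q -> Q): α-rule — add Q, ~Q.
        × closes — contains both Q and ~Q.
2 branches closed, 8 open.
Each open branch fixes some atoms; the unmentioned ones are free. Counting distinct full assignments: branch {P=true, Q=false, R=true} (S, T) contributes 4 new; branch {P=true, Q=true, R=true} (S, T) contributes 4 new; branch {P=true, Q=false, T=false} (S, R) contributes 2 new; branch {P=true, Q=true, T=false} (S, R) contributes 2 new; branch {P=false, Q=false, R=false} (S, T) contributes 4 new; branch {P=false, Q=true, R=false} (S, T) contributes 4 new; branch {P=false, Q=false, R=false, T=true} (S) contributes 0 new; branch {P=false, Q=true, R=false, T=true} (S) contributes 0 new. Total: 20.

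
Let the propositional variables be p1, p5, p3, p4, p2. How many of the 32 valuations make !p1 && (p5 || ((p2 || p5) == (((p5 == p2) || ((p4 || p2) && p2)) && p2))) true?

Initial set: {(!p1 && (p5 || ((p2 || p5) == (((p5 == p2) || ((p4 || p2) && p2)) && p2))))}.
(!p1 && (p5 || ((p2 || p5) == (((p5 == p2) || ((p4 || p2) && p2)) && p2)))): α-rule — add !p1, (p5 || ((p2 || p5) == (((p5 == p2) || ((p4 || p2) && p2)) && p2))).
(p5 || ((p2 || p5) == (((p5 == p2) || ((p4 || p2) && p2)) && p2))): β-rule — branch into p5  //  ((p2 || p5) == (((p5 == p2) || ((p4 || p2) && p2)) && p2)).
  branch 1 (add p5):
    ○ open, literals {p1=false, p5=true}.
  branch 2 (add ((p2 || p5) == (((p5 == p2) || ((p4 || p2) && p2)) && p2))):
    ((p2 || p5) == (((p5 == p2) || ((p4 || p2) && p2)) && p2)): β-rule — branch into (p2 || p5), (((p5 == p2) || ((p4 || p2) && p2)) && p2)  //  !(p2 || p5), !(((p5 == p2) || ((p4 || p2) && p2)) && p2).
      branch 2.1 (add (p2 || p5), (((p5 == p2) || ((p4 || p2) && p2)) && p2)):
        (((p5 == p2) || ((p4 || p2) && p2)) && p2): α-rule — add ((p5 == p2) || ((p4 || p2) && p2)), p2.
        (p2 || p5): β-rule — branch into p2  //  p5.
          branch 2.1.1 (add p2):
            ((p5 == p2) || ((p4 || p2) && p2)): β-rule — branch into (p5 == p2)  //  ((p4 || p2) && p2).
              branch 2.1.1.1 (add (p5 == p2)):
                (p5 == p2): β-rule — branch into p5, p2  //  !p5, !p2.
                  branch 2.1.1.1.1 (add p5, p2):
                    ○ open, literals {p1=false, p2=true, p5=true}.
                  branch 2.1.1.1.2 (add !p5, !p2):
                    × closes — contains both p2 and !p2.
              branch 2.1.1.2 (add ((p4 || p2) && p2)):
                ((p4 || p2) && p2): α-rule — add (p4 || p2), p2.
                (p4 || p2): β-rule — branch into p4  //  p2.
                  branch 2.1.1.2.1 (add p4):
                    ○ open, literals {p1=false, p2=true, p4=true}.
                  branch 2.1.1.2.2 (add p2):
                    ○ open, literals {p1=false, p2=true}.
          branch 2.1.2 (add p5):
            ((p5 == p2) || ((p4 || p2) && p2)): β-rule — branch into (p5 == p2)  //  ((p4 || p2) && p2).
              branch 2.1.2.1 (add (p5 == p2)):
                (p5 == p2): β-rule — branch into p5, p2  //  !p5, !p2.
                  branch 2.1.2.1.1 (add p5, p2):
                    ○ open, literals {p1=false, p2=true, p5=true}.
                  branch 2.1.2.1.2 (add !p5, !p2):
                    × closes — contains both p5 and !p5.
              branch 2.1.2.2 (add ((p4 || p2) && p2)):
                ((p4 || p2) && p2): α-rule — add (p4 || p2), p2.
                (p4 || p2): β-rule — branch into p4  //  p2.
                  branch 2.1.2.2.1 (add p4):
                    ○ open, literals {p1=false, p2=true, p4=true, p5=true}.
                  branch 2.1.2.2.2 (add p2):
                    ○ open, literals {p1=false, p2=true, p5=true}.
      branch 2.2 (add !(p2 || p5), !(((p5 == p2) || ((p4 || p2) && p2)) && p2)):
        !(p2 || p5): α-rule — add !p2, !p5.
        !(((p5 == p2) || ((p4 || p2) && p2)) && p2): β-rule — branch into !((p5 == p2) || ((p4 || p2) && p2))  //  !p2.
          branch 2.2.1 (add !((p5 == p2) || ((p4 || p2) && p2))):
            !((p5 == p2) || ((p4 || p2) && p2)): α-rule — add !(p5 == p2), !((p4 || p2) && p2).
            !(p5 == p2): β-rule — branch into p5, !p2  //  !p5, p2.
              branch 2.2.1.1 (add p5, !p2):
                × closes — contains both p5 and !p5.
              branch 2.2.1.2 (add !p5, p2):
                × closes — contains both p2 and !p2.
          branch 2.2.2 (add !p2):
            ○ open, literals {p1=false, p2=false, p5=false}.
4 branches closed, 8 open.
Each open branch fixes some atoms; the unmentioned ones are free. Counting distinct full assignments: branch {p1=false, p5=true} (p3, p4, p2) contributes 8 new; branch {p1=false, p2=true, p5=true} (p3, p4) contributes 0 new; branch {p1=false, p2=true, p4=true} (p5, p3) contributes 2 new; branch {p1=false, p2=true} (p5, p3, p4) contributes 2 new; branch {p1=false, p2=true, p5=true} (p3, p4) contributes 0 new; branch {p1=false, p2=true, p4=true, p5=true} (p3) contributes 0 new; branch {p1=false, p2=true, p5=true} (p3, p4) contributes 0 new; branch {p1=false, p2=false, p5=false} (p3, p4) contributes 4 new. Total: 16.

16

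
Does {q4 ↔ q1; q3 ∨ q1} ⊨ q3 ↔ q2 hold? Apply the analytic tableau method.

No

Initial set: {(q4 ↔ q1); (q3 ∨ q1); ¬(q3 ↔ q2)}.
(q4 ↔ q1): β-rule — branch into q4, q1  //  ¬q4, ¬q1.
  branch 1 (add q4, q1):
    (q3 ∨ q1): β-rule — branch into q3  //  q1.
      branch 1.1 (add q3):
        ¬(q3 ↔ q2): β-rule — branch into q3, ¬q2  //  ¬q3, q2.
          branch 1.1.1 (add q3, ¬q2):
            ○ open, literals {q1=1, q2=0, q3=1, q4=1}.
          branch 1.1.2 (add ¬q3, q2):
            × closes — contains both q3 and ¬q3.
      branch 1.2 (add q1):
        ¬(q3 ↔ q2): β-rule — branch into q3, ¬q2  //  ¬q3, q2.
          branch 1.2.1 (add q3, ¬q2):
            ○ open, literals {q1=1, q2=0, q3=1, q4=1}.
          branch 1.2.2 (add ¬q3, q2):
            ○ open, literals {q1=1, q2=1, q3=0, q4=1}.
  branch 2 (add ¬q4, ¬q1):
    (q3 ∨ q1): β-rule — branch into q3  //  q1.
      branch 2.1 (add q3):
        ¬(q3 ↔ q2): β-rule — branch into q3, ¬q2  //  ¬q3, q2.
          branch 2.1.1 (add q3, ¬q2):
            ○ open, literals {q1=0, q2=0, q3=1, q4=0}.
          branch 2.1.2 (add ¬q3, q2):
            × closes — contains both q3 and ¬q3.
      branch 2.2 (add q1):
        × closes — contains both q1 and ¬q1.
3 branches closed, 4 open.
An open branch gives a countermodel: q1=1, q2=0, q3=1, q4=1 (unmentioned atoms arbitrary); the premises hold there but the conclusion fails.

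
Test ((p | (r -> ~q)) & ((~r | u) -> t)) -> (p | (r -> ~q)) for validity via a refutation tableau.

Valid

Assume the negation and expand:
Initial set: {~(((p | (r -> ~q)) & ((~r | u) -> t)) -> (p | (r -> ~q)))}.
~(((p | (r -> ~q)) & ((~r | u) -> t)) -> (p | (r -> ~q))): α-rule — add ((p | (r -> ~q)) & ((~r | u) -> t)), ~(p | (r -> ~q)).
((p | (r -> ~q)) & ((~r | u) -> t)): α-rule — add (p | (r -> ~q)), ((~r | u) -> t).
~(p | (r -> ~q)): α-rule — add ~p, ~(r -> ~q).
~(r -> ~q): α-rule — add r, ~~q.
(p | (r -> ~q)): β-rule — branch into p  //  (r -> ~q).
  branch 1 (add p):
    × closes — contains both p and ~p.
  branch 2 (add (r -> ~q)):
    ((~r | u) -> t): β-rule — branch into ~(~r | u)  //  t.
      branch 2.1 (add ~(~r | u)):
        ~(~r | u): α-rule — add ~~r, ~u.
        (r -> ~q): β-rule — branch into ~r  //  ~q.
          branch 2.1.1 (add ~r):
            × closes — contains both r and ~r.
          branch 2.1.2 (add ~q):
            × closes — contains both q and ~q.
      branch 2.2 (add t):
        (r -> ~q): β-rule — branch into ~r  //  ~q.
          branch 2.2.1 (add ~r):
            × closes — contains both r and ~r.
          branch 2.2.2 (add ~q):
            × closes — contains both q and ~q.
All 5 branches close.
Every branch closed, so the negation is unsatisfiable and the formula is valid.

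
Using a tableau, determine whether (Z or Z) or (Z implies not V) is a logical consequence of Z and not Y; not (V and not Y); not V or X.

Yes

Initial set: {(Z and not Y); not (V and not Y); (not V or X); not ((Z or Z) or (Z implies not V))}.
(Z and not Y): α-rule — add Z, not Y.
not ((Z or Z) or (Z implies not V)): α-rule — add not (Z or Z), not (Z implies not V).
not (Z or Z): α-rule — add not Z, not Z.
× closes — contains both Z and not Z.
All 1 branch closes.
Every branch closed, so the premises entail the conclusion.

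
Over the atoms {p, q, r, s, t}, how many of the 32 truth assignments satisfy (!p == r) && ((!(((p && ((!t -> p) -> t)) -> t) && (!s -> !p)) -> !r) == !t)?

8

Initial set: {T ((!p == r) && ((!(((p && ((!t -> p) -> t)) -> t) && (!s -> !p)) -> !r) == !t))}.
T ((!p == r) && ((!(((p && ((!t -> p) -> t)) -> t) && (!s -> !p)) -> !r) == !t)): α-rule — add T (!p == r), T ((!(((p && ((!t -> p) -> t)) -> t) && (!s -> !p)) -> !r) == !t).
T (!p == r): β-rule — branch into T !p, T r  //  F !p, F r.
  branch 1 (add T !p, T r):
    T ((!(((p && ((!t -> p) -> t)) -> t) && (!s -> !p)) -> !r) == !t): β-rule — branch into T (!(((p && ((!t -> p) -> t)) -> t) && (!s -> !p)) -> !r), T !t  //  F (!(((p && ((!t -> p) -> t)) -> t) && (!s -> !p)) -> !r), F !t.
      branch 1.1 (add T (!(((p && ((!t -> p) -> t)) -> t) && (!s -> !p)) -> !r), T !t):
        T (!(((p && ((!t -> p) -> t)) -> t) && (!s -> !p)) -> !r): β-rule — branch into F !(((p && ((!t -> p) -> t)) -> t) && (!s -> !p))  //  T !r.
          branch 1.1.1 (add F !(((p && ((!t -> p) -> t)) -> t) && (!s -> !p))):
            F !(((p && ((!t -> p) -> t)) -> t) && (!s -> !p)): α-rule — add T ((p && ((!t -> p) -> t)) -> t), T (!s -> !p).
            T ((p && ((!t -> p) -> t)) -> t): β-rule — branch into F (p && ((!t -> p) -> t))  //  T t.
              branch 1.1.1.1 (add F (p && ((!t -> p) -> t))):
                T (!s -> !p): β-rule — branch into F !s  //  T !p.
                  branch 1.1.1.1.1 (add F !s):
                    F (p && ((!t -> p) -> t)): β-rule — branch into F p  //  F ((!t -> p) -> t).
                      branch 1.1.1.1.1.1 (add F p):
                        ○ open, literals {p=F, r=T, s=T, t=F}.
                      branch 1.1.1.1.1.2 (add F ((!t -> p) -> t)):
                        F ((!t -> p) -> t): α-rule — add T (!t -> p), F t.
                        T (!t -> p): β-rule — branch into F !t  //  T p.
                          branch 1.1.1.1.1.2.1 (add F !t):
                            × closes — contains both t and !t.
                          branch 1.1.1.1.1.2.2 (add T p):
                            × closes — contains both p and !p.
                  branch 1.1.1.1.2 (add T !p):
                    F (p && ((!t -> p) -> t)): β-rule — branch into F p  //  F ((!t -> p) -> t).
                      branch 1.1.1.1.2.1 (add F p):
                        ○ open, literals {p=F, r=T, t=F}.
                      branch 1.1.1.1.2.2 (add F ((!t -> p) -> t)):
                        F ((!t -> p) -> t): α-rule — add T (!t -> p), F t.
                        T (!t -> p): β-rule — branch into F !t  //  T p.
                          branch 1.1.1.1.2.2.1 (add F !t):
                            × closes — contains both t and !t.
                          branch 1.1.1.1.2.2.2 (add T p):
                            × closes — contains both p and !p.
              branch 1.1.1.2 (add T t):
                × closes — contains both t and !t.
          branch 1.1.2 (add T !r):
            × closes — contains both r and !r.
      branch 1.2 (add F (!(((p && ((!t -> p) -> t)) -> t) && (!s -> !p)) -> !r), F !t):
        F (!(((p && ((!t -> p) -> t)) -> t) && (!s -> !p)) -> !r): α-rule — add T !(((p && ((!t -> p) -> t)) -> t) && (!s -> !p)), F !r.
        T !(((p && ((!t -> p) -> t)) -> t) && (!s -> !p)): β-rule — branch into F ((p && ((!t -> p) -> t)) -> t)  //  F (!s -> !p).
          branch 1.2.1 (add F ((p && ((!t -> p) -> t)) -> t)):
            F ((p && ((!t -> p) -> t)) -> t): α-rule — add T (p && ((!t -> p) -> t)), F t.
            × closes — contains both t and !t.
          branch 1.2.2 (add F (!s -> !p)):
            F (!s -> !p): α-rule — add T !s, F !p.
            × closes — contains both p and !p.
  branch 2 (add F !p, F r):
    T ((!(((p && ((!t -> p) -> t)) -> t) && (!s -> !p)) -> !r) == !t): β-rule — branch into T (!(((p && ((!t -> p) -> t)) -> t) && (!s -> !p)) -> !r), T !t  //  F (!(((p && ((!t -> p) -> t)) -> t) && (!s -> !p)) -> !r), F !t.
      branch 2.1 (add T (!(((p && ((!t -> p) -> t)) -> t) && (!s -> !p)) -> !r), T !t):
        T (!(((p && ((!t -> p) -> t)) -> t) && (!s -> !p)) -> !r): β-rule — branch into F !(((p && ((!t -> p) -> t)) -> t) && (!s -> !p))  //  T !r.
          branch 2.1.1 (add F !(((p && ((!t -> p) -> t)) -> t) && (!s -> !p))):
            F !(((p && ((!t -> p) -> t)) -> t) && (!s -> !p)): α-rule — add T ((p && ((!t -> p) -> t)) -> t), T (!s -> !p).
            T ((p && ((!t -> p) -> t)) -> t): β-rule — branch into F (p && ((!t -> p) -> t))  //  T t.
              branch 2.1.1.1 (add F (p && ((!t -> p) -> t))):
                T (!s -> !p): β-rule — branch into F !s  //  T !p.
                  branch 2.1.1.1.1 (add F !s):
                    F (p && ((!t -> p) -> t)): β-rule — branch into F p  //  F ((!t -> p) -> t).
                      branch 2.1.1.1.1.1 (add F p):
                        × closes — contains both p and !p.
                      branch 2.1.1.1.1.2 (add F ((!t -> p) -> t)):
                        F ((!t -> p) -> t): α-rule — add T (!t -> p), F t.
                        T (!t -> p): β-rule — branch into F !t  //  T p.
                          branch 2.1.1.1.1.2.1 (add F !t):
                            × closes — contains both t and !t.
                          branch 2.1.1.1.1.2.2 (add T p):
                            ○ open, literals {p=T, r=F, s=T, t=F}.
                  branch 2.1.1.1.2 (add T !p):
                    × closes — contains both p and !p.
              branch 2.1.1.2 (add T t):
                × closes — contains both t and !t.
          branch 2.1.2 (add T !r):
            ○ open, literals {p=T, r=F, t=F}.
      branch 2.2 (add F (!(((p && ((!t -> p) -> t)) -> t) && (!s -> !p)) -> !r), F !t):
        F (!(((p && ((!t -> p) -> t)) -> t) && (!s -> !p)) -> !r): α-rule — add T !(((p && ((!t -> p) -> t)) -> t) && (!s -> !p)), F !r.
        × closes — contains both r and !r.
13 branches closed, 4 open.
Each open branch fixes some atoms; the unmentioned ones are free. Counting distinct full assignments: branch {p=F, r=T, s=T, t=F} (q) contributes 2 new; branch {p=F, r=T, t=F} (q, s) contributes 2 new; branch {p=T, r=F, s=T, t=F} (q) contributes 2 new; branch {p=T, r=F, t=F} (q, s) contributes 2 new. Total: 8.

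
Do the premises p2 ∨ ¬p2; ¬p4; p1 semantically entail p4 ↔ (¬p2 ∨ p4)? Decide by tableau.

No

Initial set: {(p2 ∨ ¬p2); ¬p4; p1; ¬(p4 ↔ (¬p2 ∨ p4))}.
(p2 ∨ ¬p2): β-rule — branch into p2  //  ¬p2.
  branch 1 (add p2):
    ¬(p4 ↔ (¬p2 ∨ p4)): β-rule — branch into p4, ¬(¬p2 ∨ p4)  //  ¬p4, (¬p2 ∨ p4).
      branch 1.1 (add p4, ¬(¬p2 ∨ p4)):
        × closes — contains both p4 and ¬p4.
      branch 1.2 (add ¬p4, (¬p2 ∨ p4)):
        (¬p2 ∨ p4): β-rule — branch into ¬p2  //  p4.
          branch 1.2.1 (add ¬p2):
            × closes — contains both p2 and ¬p2.
          branch 1.2.2 (add p4):
            × closes — contains both p4 and ¬p4.
  branch 2 (add ¬p2):
    ¬(p4 ↔ (¬p2 ∨ p4)): β-rule — branch into p4, ¬(¬p2 ∨ p4)  //  ¬p4, (¬p2 ∨ p4).
      branch 2.1 (add p4, ¬(¬p2 ∨ p4)):
        × closes — contains both p4 and ¬p4.
      branch 2.2 (add ¬p4, (¬p2 ∨ p4)):
        (¬p2 ∨ p4): β-rule — branch into ¬p2  //  p4.
          branch 2.2.1 (add ¬p2):
            ○ open, literals {p1=1, p2=0, p4=0}.
          branch 2.2.2 (add p4):
            × closes — contains both p4 and ¬p4.
5 branches closed, 1 open.
An open branch gives a countermodel: p1=1, p2=0, p4=0 (unmentioned atoms arbitrary); the premises hold there but the conclusion fails.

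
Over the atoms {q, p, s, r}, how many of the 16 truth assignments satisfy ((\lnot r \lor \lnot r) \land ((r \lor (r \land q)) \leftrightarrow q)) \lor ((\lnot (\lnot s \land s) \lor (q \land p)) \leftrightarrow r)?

12

Initial set: {(((\lnot r \lor \lnot r) \land ((r \lor (r \land q)) \leftrightarrow q)) \lor ((\lnot (\lnot s \land s) \lor (q \land p)) \leftrightarrow r))}.
(((\lnot r \lor \lnot r) \land ((r \lor (r \land q)) \leftrightarrow q)) \lor ((\lnot (\lnot s \land s) \lor (q \land p)) \leftrightarrow r)): β-rule — branch into ((\lnot r \lor \lnot r) \land ((r \lor (r \land q)) \leftrightarrow q))  //  ((\lnot (\lnot s \land s) \lor (q \land p)) \leftrightarrow r).
  branch 1 (add ((\lnot r \lor \lnot r) \land ((r \lor (r \land q)) \leftrightarrow q))):
    ((\lnot r \lor \lnot r) \land ((r \lor (r \land q)) \leftrightarrow q)): α-rule — add (\lnot r \lor \lnot r), ((r \lor (r \land q)) \leftrightarrow q).
    (\lnot r \lor \lnot r): β-rule — branch into \lnot r  //  \lnot r.
      branch 1.1 (add \lnot r):
        ((r \lor (r \land q)) \leftrightarrow q): β-rule — branch into (r \lor (r \land q)), q  //  \lnot (r \lor (r \land q)), \lnot q.
          branch 1.1.1 (add (r \lor (r \land q)), q):
            (r \lor (r \land q)): β-rule — branch into r  //  (r \land q).
              branch 1.1.1.1 (add r):
                × closes — contains both r and \lnot r.
              branch 1.1.1.2 (add (r \land q)):
                (r \land q): α-rule — add r, q.
                × closes — contains both r and \lnot r.
          branch 1.1.2 (add \lnot (r \lor (r \land q)), \lnot q):
            \lnot (r \lor (r \land q)): α-rule — add \lnot r, \lnot (r \land q).
            \lnot (r \land q): β-rule — branch into \lnot r  //  \lnot q.
              branch 1.1.2.1 (add \lnot r):
                ○ open, literals {q=F, r=F}.
              branch 1.1.2.2 (add \lnot q):
                ○ open, literals {q=F, r=F}.
      branch 1.2 (add \lnot r):
        ((r \lor (r \land q)) \leftrightarrow q): β-rule — branch into (r \lor (r \land q)), q  //  \lnot (r \lor (r \land q)), \lnot q.
          branch 1.2.1 (add (r \lor (r \land q)), q):
            (r \lor (r \land q)): β-rule — branch into r  //  (r \land q).
              branch 1.2.1.1 (add r):
                × closes — contains both r and \lnot r.
              branch 1.2.1.2 (add (r \land q)):
                (r \land q): α-rule — add r, q.
                × closes — contains both r and \lnot r.
          branch 1.2.2 (add \lnot (r \lor (r \land q)), \lnot q):
            \lnot (r \lor (r \land q)): α-rule — add \lnot r, \lnot (r \land q).
            \lnot (r \land q): β-rule — branch into \lnot r  //  \lnot q.
              branch 1.2.2.1 (add \lnot r):
                ○ open, literals {q=F, r=F}.
              branch 1.2.2.2 (add \lnot q):
                ○ open, literals {q=F, r=F}.
  branch 2 (add ((\lnot (\lnot s \land s) \lor (q \land p)) \leftrightarrow r)):
    ((\lnot (\lnot s \land s) \lor (q \land p)) \leftrightarrow r): β-rule — branch into (\lnot (\lnot s \land s) \lor (q \land p)), r  //  \lnot (\lnot (\lnot s \land s) \lor (q \land p)), \lnot r.
      branch 2.1 (add (\lnot (\lnot s \land s) \lor (q \land p)), r):
        (\lnot (\lnot s \land s) \lor (q \land p)): β-rule — branch into \lnot (\lnot s \land s)  //  (q \land p).
          branch 2.1.1 (add \lnot (\lnot s \land s)):
            \lnot (\lnot s \land s): β-rule — branch into \lnot \lnot s  //  \lnot s.
              branch 2.1.1.1 (add \lnot \lnot s):
                ○ open, literals {r=T, s=T}.
              branch 2.1.1.2 (add \lnot s):
                ○ open, literals {r=T, s=F}.
          branch 2.1.2 (add (q \land p)):
            (q \land p): α-rule — add q, p.
            ○ open, literals {p=T, q=T, r=T}.
      branch 2.2 (add \lnot (\lnot (\lnot s \land s) \lor (q \land p)), \lnot r):
        \lnot (\lnot (\lnot s \land s) \lor (q \land p)): α-rule — add \lnot \lnot (\lnot s \land s), \lnot (q \land p).
        \lnot \lnot (\lnot s \land s): α-rule — add \lnot s, s.
        × closes — contains both s and \lnot s.
5 branches closed, 7 open.
Each open branch fixes some atoms; the unmentioned ones are free. Counting distinct full assignments: branch {q=F, r=F} (p, s) contributes 4 new; branch {q=F, r=F} (p, s) contributes 0 new; branch {q=F, r=F} (p, s) contributes 0 new; branch {q=F, r=F} (p, s) contributes 0 new; branch {r=T, s=T} (q, p) contributes 4 new; branch {r=T, s=F} (q, p) contributes 4 new; branch {p=T, q=T, r=T} (s) contributes 0 new. Total: 12.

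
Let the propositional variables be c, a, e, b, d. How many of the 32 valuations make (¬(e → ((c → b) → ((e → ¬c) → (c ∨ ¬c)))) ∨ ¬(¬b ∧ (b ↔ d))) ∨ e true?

28

Initial set: {((¬(e → ((c → b) → ((e → ¬c) → (c ∨ ¬c)))) ∨ ¬(¬b ∧ (b ↔ d))) ∨ e)}.
((¬(e → ((c → b) → ((e → ¬c) → (c ∨ ¬c)))) ∨ ¬(¬b ∧ (b ↔ d))) ∨ e): β-rule — branch into (¬(e → ((c → b) → ((e → ¬c) → (c ∨ ¬c)))) ∨ ¬(¬b ∧ (b ↔ d)))  //  e.
  branch 1 (add (¬(e → ((c → b) → ((e → ¬c) → (c ∨ ¬c)))) ∨ ¬(¬b ∧ (b ↔ d)))):
    (¬(e → ((c → b) → ((e → ¬c) → (c ∨ ¬c)))) ∨ ¬(¬b ∧ (b ↔ d))): β-rule — branch into ¬(e → ((c → b) → ((e → ¬c) → (c ∨ ¬c))))  //  ¬(¬b ∧ (b ↔ d)).
      branch 1.1 (add ¬(e → ((c → b) → ((e → ¬c) → (c ∨ ¬c))))):
        ¬(e → ((c → b) → ((e → ¬c) → (c ∨ ¬c)))): α-rule — add e, ¬((c → b) → ((e → ¬c) → (c ∨ ¬c))).
        ¬((c → b) → ((e → ¬c) → (c ∨ ¬c))): α-rule — add (c → b), ¬((e → ¬c) → (c ∨ ¬c)).
        ¬((e → ¬c) → (c ∨ ¬c)): α-rule — add (e → ¬c), ¬(c ∨ ¬c).
        ¬(c ∨ ¬c): α-rule — add ¬c, ¬¬c.
        × closes — contains both c and ¬c.
      branch 1.2 (add ¬(¬b ∧ (b ↔ d))):
        ¬(¬b ∧ (b ↔ d)): β-rule — branch into ¬¬b  //  ¬(b ↔ d).
          branch 1.2.1 (add ¬¬b):
            ○ open, literals {b=T}.
          branch 1.2.2 (add ¬(b ↔ d)):
            ¬(b ↔ d): β-rule — branch into b, ¬d  //  ¬b, d.
              branch 1.2.2.1 (add b, ¬d):
                ○ open, literals {b=T, d=F}.
              branch 1.2.2.2 (add ¬b, d):
                ○ open, literals {b=F, d=T}.
  branch 2 (add e):
    ○ open, literals {e=T}.
1 branch closed, 4 open.
Each open branch fixes some atoms; the unmentioned ones are free. Counting distinct full assignments: branch {b=T} (c, a, e, d) contributes 16 new; branch {b=T, d=F} (c, a, e) contributes 0 new; branch {b=F, d=T} (c, a, e) contributes 8 new; branch {e=T} (c, a, b, d) contributes 4 new. Total: 28.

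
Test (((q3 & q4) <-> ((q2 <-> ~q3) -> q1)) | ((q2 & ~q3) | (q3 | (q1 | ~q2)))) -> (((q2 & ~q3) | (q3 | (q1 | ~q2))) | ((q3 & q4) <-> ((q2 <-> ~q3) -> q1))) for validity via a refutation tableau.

Valid

Assume the negation and expand:
Initial set: {~((((q3 & q4) <-> ((q2 <-> ~q3) -> q1)) | ((q2 & ~q3) | (q3 | (q1 | ~q2)))) -> (((q2 & ~q3) | (q3 | (q1 | ~q2))) | ((q3 & q4) <-> ((q2 <-> ~q3) -> q1))))}.
~((((q3 & q4) <-> ((q2 <-> ~q3) -> q1)) | ((q2 & ~q3) | (q3 | (q1 | ~q2)))) -> (((q2 & ~q3) | (q3 | (q1 | ~q2))) | ((q3 & q4) <-> ((q2 <-> ~q3) -> q1)))): α-rule — add (((q3 & q4) <-> ((q2 <-> ~q3) -> q1)) | ((q2 & ~q3) | (q3 | (q1 | ~q2)))), ~(((q2 & ~q3) | (q3 | (q1 | ~q2))) | ((q3 & q4) <-> ((q2 <-> ~q3) -> q1))).
~(((q2 & ~q3) | (q3 | (q1 | ~q2))) | ((q3 & q4) <-> ((q2 <-> ~q3) -> q1))): α-rule — add ~((q2 & ~q3) | (q3 | (q1 | ~q2))), ~((q3 & q4) <-> ((q2 <-> ~q3) -> q1)).
~((q2 & ~q3) | (q3 | (q1 | ~q2))): α-rule — add ~(q2 & ~q3), ~(q3 | (q1 | ~q2)).
~(q3 | (q1 | ~q2)): α-rule — add ~q3, ~(q1 | ~q2).
~(q1 | ~q2): α-rule — add ~q1, ~~q2.
(((q3 & q4) <-> ((q2 <-> ~q3) -> q1)) | ((q2 & ~q3) | (q3 | (q1 | ~q2)))): β-rule — branch into ((q3 & q4) <-> ((q2 <-> ~q3) -> q1))  //  ((q2 & ~q3) | (q3 | (q1 | ~q2))).
  branch 1 (add ((q3 & q4) <-> ((q2 <-> ~q3) -> q1))):
    ~((q3 & q4) <-> ((q2 <-> ~q3) -> q1)): β-rule — branch into (q3 & q4), ~((q2 <-> ~q3) -> q1)  //  ~(q3 & q4), ((q2 <-> ~q3) -> q1).
      branch 1.1 (add (q3 & q4), ~((q2 <-> ~q3) -> q1)):
        (q3 & q4): α-rule — add q3, q4.
        × closes — contains both q3 and ~q3.
      branch 1.2 (add ~(q3 & q4), ((q2 <-> ~q3) -> q1)):
        ~(q2 & ~q3): β-rule — branch into ~q2  //  ~~q3.
          branch 1.2.1 (add ~q2):
            × closes — contains both q2 and ~q2.
          branch 1.2.2 (add ~~q3):
            × closes — contains both q3 and ~q3.
  branch 2 (add ((q2 & ~q3) | (q3 | (q1 | ~q2)))):
    ~((q3 & q4) <-> ((q2 <-> ~q3) -> q1)): β-rule — branch into (q3 & q4), ~((q2 <-> ~q3) -> q1)  //  ~(q3 & q4), ((q2 <-> ~q3) -> q1).
      branch 2.1 (add (q3 & q4), ~((q2 <-> ~q3) -> q1)):
        (q3 & q4): α-rule — add q3, q4.
        × closes — contains both q3 and ~q3.
      branch 2.2 (add ~(q3 & q4), ((q2 <-> ~q3) -> q1)):
        ~(q2 & ~q3): β-rule — branch into ~q2  //  ~~q3.
          branch 2.2.1 (add ~q2):
            × closes — contains both q2 and ~q2.
          branch 2.2.2 (add ~~q3):
            × closes — contains both q3 and ~q3.
All 6 branches close.
Every branch closed, so the negation is unsatisfiable and the formula is valid.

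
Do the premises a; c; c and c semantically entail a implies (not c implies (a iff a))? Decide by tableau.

Yes

Initial set: {a; c; (c and c); not (a implies (not c implies (a iff a)))}.
(c and c): α-rule — add c, c.
not (a implies (not c implies (a iff a))): α-rule — add a, not (not c implies (a iff a)).
not (not c implies (a iff a)): α-rule — add not c, not (a iff a).
× closes — contains both c and not c.
All 1 branch closes.
Every branch closed, so the premises entail the conclusion.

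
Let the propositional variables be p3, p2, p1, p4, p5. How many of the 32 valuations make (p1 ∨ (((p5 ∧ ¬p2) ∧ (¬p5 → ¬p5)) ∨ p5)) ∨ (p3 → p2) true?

30

Initial set: {((p1 ∨ (((p5 ∧ ¬p2) ∧ (¬p5 → ¬p5)) ∨ p5)) ∨ (p3 → p2))}.
((p1 ∨ (((p5 ∧ ¬p2) ∧ (¬p5 → ¬p5)) ∨ p5)) ∨ (p3 → p2)): β-rule — branch into (p1 ∨ (((p5 ∧ ¬p2) ∧ (¬p5 → ¬p5)) ∨ p5))  //  (p3 → p2).
  branch 1 (add (p1 ∨ (((p5 ∧ ¬p2) ∧ (¬p5 → ¬p5)) ∨ p5))):
    (p1 ∨ (((p5 ∧ ¬p2) ∧ (¬p5 → ¬p5)) ∨ p5)): β-rule — branch into p1  //  (((p5 ∧ ¬p2) ∧ (¬p5 → ¬p5)) ∨ p5).
      branch 1.1 (add p1):
        ○ open, literals {p1=1}.
      branch 1.2 (add (((p5 ∧ ¬p2) ∧ (¬p5 → ¬p5)) ∨ p5)):
        (((p5 ∧ ¬p2) ∧ (¬p5 → ¬p5)) ∨ p5): β-rule — branch into ((p5 ∧ ¬p2) ∧ (¬p5 → ¬p5))  //  p5.
          branch 1.2.1 (add ((p5 ∧ ¬p2) ∧ (¬p5 → ¬p5))):
            ((p5 ∧ ¬p2) ∧ (¬p5 → ¬p5)): α-rule — add (p5 ∧ ¬p2), (¬p5 → ¬p5).
            (p5 ∧ ¬p2): α-rule — add p5, ¬p2.
            (¬p5 → ¬p5): β-rule — branch into ¬¬p5  //  ¬p5.
              branch 1.2.1.1 (add ¬¬p5):
                ○ open, literals {p2=0, p5=1}.
              branch 1.2.1.2 (add ¬p5):
                × closes — contains both p5 and ¬p5.
          branch 1.2.2 (add p5):
            ○ open, literals {p5=1}.
  branch 2 (add (p3 → p2)):
    (p3 → p2): β-rule — branch into ¬p3  //  p2.
      branch 2.1 (add ¬p3):
        ○ open, literals {p3=0}.
      branch 2.2 (add p2):
        ○ open, literals {p2=1}.
1 branch closed, 5 open.
Each open branch fixes some atoms; the unmentioned ones are free. Counting distinct full assignments: branch {p1=1} (p3, p2, p4, p5) contributes 16 new; branch {p2=0, p5=1} (p3, p1, p4) contributes 4 new; branch {p5=1} (p3, p2, p1, p4) contributes 4 new; branch {p3=0} (p2, p1, p4, p5) contributes 4 new; branch {p2=1} (p3, p1, p4, p5) contributes 2 new. Total: 30.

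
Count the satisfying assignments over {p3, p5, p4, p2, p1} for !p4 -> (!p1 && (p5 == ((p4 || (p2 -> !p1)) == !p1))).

Initial set: {T (!p4 -> (!p1 && (p5 == ((p4 || (p2 -> !p1)) == !p1))))}.
T (!p4 -> (!p1 && (p5 == ((p4 || (p2 -> !p1)) == !p1)))): β-rule — branch into F !p4  //  T (!p1 && (p5 == ((p4 || (p2 -> !p1)) == !p1))).
  branch 1 (add F !p4):
    ○ open, literals {p4=true}.
  branch 2 (add T (!p1 && (p5 == ((p4 || (p2 -> !p1)) == !p1)))):
    T (!p1 && (p5 == ((p4 || (p2 -> !p1)) == !p1))): α-rule — add T !p1, T (p5 == ((p4 || (p2 -> !p1)) == !p1)).
    T (p5 == ((p4 || (p2 -> !p1)) == !p1)): β-rule — branch into T p5, T ((p4 || (p2 -> !p1)) == !p1)  //  F p5, F ((p4 || (p2 -> !p1)) == !p1).
      branch 2.1 (add T p5, T ((p4 || (p2 -> !p1)) == !p1)):
        T ((p4 || (p2 -> !p1)) == !p1): β-rule — branch into T (p4 || (p2 -> !p1)), T !p1  //  F (p4 || (p2 -> !p1)), F !p1.
          branch 2.1.1 (add T (p4 || (p2 -> !p1)), T !p1):
            T (p4 || (p2 -> !p1)): β-rule — branch into T p4  //  T (p2 -> !p1).
              branch 2.1.1.1 (add T p4):
                ○ open, literals {p1=false, p4=true, p5=true}.
              branch 2.1.1.2 (add T (p2 -> !p1)):
                T (p2 -> !p1): β-rule — branch into F p2  //  T !p1.
                  branch 2.1.1.2.1 (add F p2):
                    ○ open, literals {p1=false, p2=false, p5=true}.
                  branch 2.1.1.2.2 (add T !p1):
                    ○ open, literals {p1=false, p5=true}.
          branch 2.1.2 (add F (p4 || (p2 -> !p1)), F !p1):
            × closes — contains both p1 and !p1.
      branch 2.2 (add F p5, F ((p4 || (p2 -> !p1)) == !p1)):
        F ((p4 || (p2 -> !p1)) == !p1): β-rule — branch into T (p4 || (p2 -> !p1)), F !p1  //  F (p4 || (p2 -> !p1)), T !p1.
          branch 2.2.1 (add T (p4 || (p2 -> !p1)), F !p1):
            × closes — contains both p1 and !p1.
          branch 2.2.2 (add F (p4 || (p2 -> !p1)), T !p1):
            F (p4 || (p2 -> !p1)): α-rule — add F p4, F (p2 -> !p1).
            F (p2 -> !p1): α-rule — add T p2, F !p1.
            × closes — contains both p1 and !p1.
3 branches closed, 4 open.
Each open branch fixes some atoms; the unmentioned ones are free. Counting distinct full assignments: branch {p4=true} (p3, p5, p2, p1) contributes 16 new; branch {p1=false, p4=true, p5=true} (p3, p2) contributes 0 new; branch {p1=false, p2=false, p5=true} (p3, p4) contributes 2 new; branch {p1=false, p5=true} (p3, p4, p2) contributes 2 new. Total: 20.

20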